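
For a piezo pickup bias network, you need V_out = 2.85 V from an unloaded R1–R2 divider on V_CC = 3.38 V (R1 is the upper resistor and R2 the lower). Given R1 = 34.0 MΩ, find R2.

R2 ≈ 183 MΩ

The divider ratio is R2/(R1+R2) = 2.85/3.38 = 0.8432.
Rearranging, R2 = R1·k/(1−k) = 34.0 × 5.377 = 182.8 MΩ.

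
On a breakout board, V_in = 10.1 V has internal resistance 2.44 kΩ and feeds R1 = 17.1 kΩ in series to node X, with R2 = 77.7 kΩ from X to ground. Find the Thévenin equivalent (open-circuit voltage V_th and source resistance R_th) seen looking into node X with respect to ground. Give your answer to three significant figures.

V_th ≈ 8.07 V, R_th ≈ 15.6 kΩ

R1' = 2.44 + 17.1 = 19.54 kΩ (source resistance + R1).
Open-circuit (no load on X): V_th = V_in · R2/(R1' + R2) = 10.1 × 77.7/(19.54 + 77.7) = 8.070 V.
Zeroing V_in shorts the top of R1' to ground, so R_th = R1' ‖ R2 = 15.61 kΩ.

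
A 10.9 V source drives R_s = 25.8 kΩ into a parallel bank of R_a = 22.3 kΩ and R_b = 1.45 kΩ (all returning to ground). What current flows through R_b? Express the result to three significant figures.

I ≈ 0.377 mA

Combine the parallel branches: R_p = (1/22.3 + 1/1.45)⁻¹ = 1.361 kΩ.
Node voltage V_A = V_CC · R_p/(R_s + R_p) = 10.9 × 0.05013 = 0.5464 V.
I(R_b) = V_A / R_b = 0.5464/1.45 = 0.3768 mA.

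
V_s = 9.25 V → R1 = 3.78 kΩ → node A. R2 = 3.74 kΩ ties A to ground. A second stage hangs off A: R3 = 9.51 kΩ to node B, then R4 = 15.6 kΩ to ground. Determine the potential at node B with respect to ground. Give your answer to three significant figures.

V_B ≈ 2.66 V

The second stage (R3 + R4 = 25.11 kΩ) loads node A in parallel with R2.
R2 ‖ (R3+R4) = 3.255 kΩ.
V_A = 9.25 × 3.255/(3.78 + 3.255) = 4.280 V.
V_B = V_A × 0.6213 = 2.659 V.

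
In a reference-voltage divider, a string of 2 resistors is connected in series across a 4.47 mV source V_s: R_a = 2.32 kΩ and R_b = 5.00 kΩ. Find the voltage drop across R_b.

ΣR = 2.32 + 5.00 = 7.320 kΩ.
Voltage divider: V = V_s · (5.000 / 7.320) = 4.47 × 0.6831 = 3.053 mV.

V ≈ 3.05 mV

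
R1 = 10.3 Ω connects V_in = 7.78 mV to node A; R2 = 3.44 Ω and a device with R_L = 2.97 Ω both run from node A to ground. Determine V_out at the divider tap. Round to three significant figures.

First combine the lower leg with the load: R2 ‖ R_L = 1.594 Ω.
Then V_out = V_in · R2'/(R1 + R2') = 7.78 × 1.594/11.89 = 1.043 mV.
(Unloaded it would be 1.95 mV; the load pulls it down.)

V_out ≈ 1.04 mV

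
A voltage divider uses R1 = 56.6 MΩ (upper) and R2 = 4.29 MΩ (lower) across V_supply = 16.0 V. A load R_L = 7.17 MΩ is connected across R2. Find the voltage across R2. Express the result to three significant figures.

First combine the lower leg with the load: R2 ‖ R_L = 2.684 MΩ.
Now apply the divider: V_out = 16.0 × 0.04527 = 0.7244 V.

V_out ≈ 0.724 V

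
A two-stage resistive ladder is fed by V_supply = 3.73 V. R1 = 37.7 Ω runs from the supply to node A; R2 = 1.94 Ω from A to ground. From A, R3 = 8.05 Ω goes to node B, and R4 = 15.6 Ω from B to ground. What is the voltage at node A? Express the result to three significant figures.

The second stage (R3 + R4 = 23.65 Ω) loads node A in parallel with R2.
R2 ‖ (R3+R4) = 1.793 Ω.
So V_A = 3.73 × 0.04540 = 0.1693 V.

V_A ≈ 0.169 V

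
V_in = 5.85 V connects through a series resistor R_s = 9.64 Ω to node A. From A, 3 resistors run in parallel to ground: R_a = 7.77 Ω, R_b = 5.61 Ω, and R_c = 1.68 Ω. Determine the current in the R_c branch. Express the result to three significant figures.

Parallel bank: R_p = 1/(1/7.77 + 1/5.61 + 1/1.68) = 1.108 Ω.
V_A = 5.85 × 1.108/10.75 = 0.6033 V.
I(R_c) = V_A / R_c = 0.6033/1.68 = 0.3591 A.

I ≈ 0.359 A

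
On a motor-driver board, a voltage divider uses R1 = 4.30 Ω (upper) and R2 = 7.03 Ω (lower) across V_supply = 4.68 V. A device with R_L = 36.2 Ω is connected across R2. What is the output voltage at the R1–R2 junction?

First combine the lower leg with the load: R2 ‖ R_L = 5.887 Ω.
Now apply the divider: V_out = 4.68 × 0.5779 = 2.705 V.

V_out ≈ 2.70 V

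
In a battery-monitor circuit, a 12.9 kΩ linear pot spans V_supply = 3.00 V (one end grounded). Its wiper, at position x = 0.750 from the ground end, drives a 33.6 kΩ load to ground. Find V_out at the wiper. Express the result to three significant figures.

Lower segment x·R_p = 9.675 kΩ; upper segment (1−x)·R_p = 3.225 kΩ.
Lower segment in parallel with the load: 9.675 ‖ 33.6 = 7.512 kΩ.
Loaded-divider output: V_out = 3.00 × 0.6996 = 2.099 V.
(Unloaded: V_out = x·V_supply = 2.25 V.)

V_out ≈ 2.10 V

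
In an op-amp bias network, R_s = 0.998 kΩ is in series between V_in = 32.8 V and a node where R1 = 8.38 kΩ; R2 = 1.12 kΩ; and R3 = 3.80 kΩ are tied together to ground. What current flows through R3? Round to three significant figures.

I ≈ 3.80 mA

Equivalent of the parallel group: R_p = 0.7841 kΩ.
V_A = 32.8 × 0.7841/1.782 = 14.43 V.
I(R3) = V_A / R3 = 14.43/3.80 = 3.798 mA.
(Check via current divider: I_total = 18.41 mA; share G_k/ΣG = 0.2063 → same result.)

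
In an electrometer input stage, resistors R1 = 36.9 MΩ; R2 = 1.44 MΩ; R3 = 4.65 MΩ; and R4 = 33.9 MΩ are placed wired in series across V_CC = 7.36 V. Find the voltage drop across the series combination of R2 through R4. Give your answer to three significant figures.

V ≈ 3.83 V

ΣR = 36.9 + 1.44 + 4.65 + 33.9 = 76.89 MΩ.
R_{R2..R4} = 1.44 + 4.65 + 33.9 = 39.99 MΩ.
By the voltage-divider rule, V = 7.36 × 39.99/76.89 = 3.828 V.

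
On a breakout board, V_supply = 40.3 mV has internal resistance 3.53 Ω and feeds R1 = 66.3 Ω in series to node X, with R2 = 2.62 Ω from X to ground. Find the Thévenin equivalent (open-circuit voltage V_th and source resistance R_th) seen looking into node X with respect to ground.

V_th ≈ 1.46 mV, R_th ≈ 2.53 Ω

R1' = 3.53 + 66.3 = 69.83 Ω (source resistance + R1).
V_th is the unloaded tap voltage: V_supply · R2/(R1'+R2) = 40.3 × 0.03616 = 1.457 mV.
Looking into X with the source shorted: R_th = R1'·R2/(R1'+R2) = 69.83 × 2.62/72.45 = 2.525 Ω.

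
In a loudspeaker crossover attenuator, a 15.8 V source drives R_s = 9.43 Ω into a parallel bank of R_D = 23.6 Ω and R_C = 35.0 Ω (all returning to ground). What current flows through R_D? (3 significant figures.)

I ≈ 0.401 A

Equivalent of the parallel group: R_p = 14.10 Ω.
V_A by voltage divider: V_A = 15.8 × 14.10/(9.43 + 14.10) = 9.467 V.
I(R_D) = V_A / R_D = 9.467/23.6 = 0.4011 A.
(Check via current divider: I_total = 0.6716 A; share G_k/ΣG = 0.5973 → same result.)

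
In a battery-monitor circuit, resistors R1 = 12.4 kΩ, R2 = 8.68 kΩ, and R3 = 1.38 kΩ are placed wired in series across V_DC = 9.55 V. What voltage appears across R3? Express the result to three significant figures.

V ≈ 0.587 V

Total series resistance ΣR = 12.4 + 8.68 + 1.38 = 22.46 kΩ.
V = V_DC · R/ΣR = 9.55 × 0.06144 = 0.5868 V.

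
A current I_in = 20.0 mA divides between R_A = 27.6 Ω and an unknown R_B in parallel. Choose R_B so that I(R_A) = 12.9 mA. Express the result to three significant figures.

R_B ≈ 50.1 Ω

Two-branch current divider: I_A = I_in · R_B/(R_A + R_B).
12.9/20.0 = R_B/(R_A + R_B) → R_B = R_A · (0.6450)/(1 − 0.6450) = 27.6 × 1.817 = 50.15 Ω.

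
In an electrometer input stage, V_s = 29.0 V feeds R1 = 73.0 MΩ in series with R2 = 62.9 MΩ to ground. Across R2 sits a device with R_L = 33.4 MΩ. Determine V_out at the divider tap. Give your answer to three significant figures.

V_out ≈ 6.67 V

R2 ‖ R_L = (62.9 × 33.4)/(62.9 + 33.4) = 21.82 MΩ.
Now apply the divider: V_out = 29.0 × 0.2301 = 6.672 V.
(Unloaded it would be 13.4 V; the load pulls it down.)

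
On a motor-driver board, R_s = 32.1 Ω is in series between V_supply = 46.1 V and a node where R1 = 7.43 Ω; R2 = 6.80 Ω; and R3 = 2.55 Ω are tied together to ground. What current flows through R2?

Combine the parallel branches: R_p = (1/7.43 + 1/6.80 + 1/2.55)⁻¹ = 1.484 Ω.
Node voltage V_A = V_supply · R_p/(R_s + R_p) = 46.1 × 0.04419 = 2.037 V.
I(R2) = V_A / R2 = 2.037/6.80 = 0.2996 A.
(Check via current divider: I_total = 1.373 A; share G_k/ΣG = 0.2183 → same result.)

I ≈ 0.300 A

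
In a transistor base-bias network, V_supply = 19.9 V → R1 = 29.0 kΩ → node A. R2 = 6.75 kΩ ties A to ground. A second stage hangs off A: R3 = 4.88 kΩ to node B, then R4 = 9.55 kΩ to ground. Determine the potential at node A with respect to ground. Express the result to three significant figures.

Node A sees R2 in parallel with the series input of stage 2, R3 + R4 = 14.43 kΩ.
R2 ‖ (R3+R4) = 4.599 kΩ.
First divider: V_A = V_supply · 4.599/(29.0 + 4.599) = 2.724 V.

V_A ≈ 2.72 V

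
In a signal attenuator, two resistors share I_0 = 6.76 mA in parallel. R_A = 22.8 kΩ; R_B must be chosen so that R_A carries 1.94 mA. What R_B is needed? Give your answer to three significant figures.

In a two-way split, I_A/I_0 = R_B/(R_A + R_B).
With f = 0.2870, R_B = R_A · f/(1−f) = 22.8 × 0.4025 = 9.177 kΩ.

R_B ≈ 9.18 kΩ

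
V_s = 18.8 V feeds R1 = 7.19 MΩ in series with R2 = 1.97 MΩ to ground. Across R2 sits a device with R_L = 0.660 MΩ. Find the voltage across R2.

V_out ≈ 1.21 V

First combine the lower leg with the load: R2 ‖ R_L = 0.4944 MΩ.
Then V_out = V_s · R2'/(R1 + R2') = 18.8 × 0.4944/7.684 = 1.209 V.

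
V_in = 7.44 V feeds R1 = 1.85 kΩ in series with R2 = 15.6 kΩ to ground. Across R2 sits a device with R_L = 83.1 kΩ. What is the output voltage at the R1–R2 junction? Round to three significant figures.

The load sits in parallel with R2, giving an effective lower resistance R2' = R2·R_L/(R2+R_L) = 13.13 kΩ.
Voltage divider with the loaded lower leg: V_out = 7.44 × 13.13/(1.85 + 13.13) = 7.44 × 0.8765 = 6.521 V.

V_out ≈ 6.52 V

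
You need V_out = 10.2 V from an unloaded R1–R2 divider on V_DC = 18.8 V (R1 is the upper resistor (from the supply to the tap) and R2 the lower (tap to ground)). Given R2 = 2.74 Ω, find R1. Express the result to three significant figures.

Required fraction k = V_out/V_DC = 0.5426.
R1 = R2·(1/k − 1) = 2.74 × 0.8431 = 2.310 Ω.

R1 ≈ 2.31 Ω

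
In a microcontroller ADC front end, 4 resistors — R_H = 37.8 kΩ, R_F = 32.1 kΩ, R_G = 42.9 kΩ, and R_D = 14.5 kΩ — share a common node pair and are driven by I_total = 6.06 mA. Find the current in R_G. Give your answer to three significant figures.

I ≈ 0.942 mA

Conductances: ΣG = 1/37.8 + 1/32.1 + 1/42.9 + 1/14.5 = 0.1499 (1/kΩ).
Current divider: I(R_G) = I_total · G_k/ΣG = 6.06 × (0.02331/0.1499) = 6.06 × 0.1555 = 0.9425 mA.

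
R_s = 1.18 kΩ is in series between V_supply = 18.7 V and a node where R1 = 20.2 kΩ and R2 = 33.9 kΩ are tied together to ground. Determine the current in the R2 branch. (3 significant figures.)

I ≈ 0.505 mA

Equivalent of the parallel group: R_p = 12.66 kΩ.
Node voltage V_A = V_supply · R_p/(R_s + R_p) = 18.7 × 0.9147 = 17.11 V.
I(R2) = V_A / R2 = 17.11/33.9 = 0.5046 mA.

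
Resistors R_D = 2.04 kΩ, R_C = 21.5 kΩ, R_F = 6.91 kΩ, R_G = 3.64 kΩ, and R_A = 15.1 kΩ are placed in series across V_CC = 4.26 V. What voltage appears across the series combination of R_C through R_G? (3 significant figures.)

V ≈ 2.78 V

Series total: ΣR = 2.04 + 21.5 + 6.91 + 3.64 + 15.1 = 49.19 kΩ.
R_{R_C..R_G} = 21.5 + 6.91 + 3.64 = 32.05 kΩ.
Voltage divider: V = V_CC · (32.05 / 49.19) = 4.26 × 0.6516 = 2.776 V.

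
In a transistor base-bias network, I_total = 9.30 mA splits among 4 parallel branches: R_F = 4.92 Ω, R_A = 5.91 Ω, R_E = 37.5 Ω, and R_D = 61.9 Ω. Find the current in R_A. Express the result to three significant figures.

Conductances: ΣG = 1/4.92 + 1/5.91 + 1/37.5 + 1/61.9 = 0.4153 (1/Ω).
R_A takes the fraction G_k/ΣG = 0.1692/0.4153 = 0.4074, so I = 9.30 × 0.4074 = 3.789 mA.

I ≈ 3.79 mA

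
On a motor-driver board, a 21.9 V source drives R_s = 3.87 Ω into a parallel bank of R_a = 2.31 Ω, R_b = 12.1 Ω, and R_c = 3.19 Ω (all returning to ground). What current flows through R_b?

I ≈ 0.430 A

Parallel bank: R_p = 1/(1/2.31 + 1/12.1 + 1/3.19) = 1.206 Ω.
V_A = 21.9 × 1.206/5.076 = 5.204 V.
Branch current I = V_A/R_b = 5.204/12.1 = 0.4301 A.
(Equivalently: I_total = 4.314 A, then current-divider fraction G_k/ΣG = 0.09969.)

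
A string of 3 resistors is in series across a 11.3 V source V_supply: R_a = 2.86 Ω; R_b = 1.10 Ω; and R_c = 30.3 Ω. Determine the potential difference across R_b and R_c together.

ΣR = 2.86 + 1.10 + 30.3 = 34.26 Ω.
R_{R_b..R_c} = 1.10 + 30.3 = 31.40 Ω.
Voltage divider: V = V_supply · (31.40 / 34.26) = 11.3 × 0.9165 = 10.36 V.

V ≈ 10.4 V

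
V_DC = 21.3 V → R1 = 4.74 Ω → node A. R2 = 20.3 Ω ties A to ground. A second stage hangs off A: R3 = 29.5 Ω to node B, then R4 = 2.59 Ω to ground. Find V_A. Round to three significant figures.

Node A sees R2 in parallel with the series input of stage 2, R3 + R4 = 32.09 Ω.
R2 ‖ (R3+R4) = 12.43 Ω.
So V_A = 21.3 × 0.7240 = 15.42 V.

V_A ≈ 15.4 V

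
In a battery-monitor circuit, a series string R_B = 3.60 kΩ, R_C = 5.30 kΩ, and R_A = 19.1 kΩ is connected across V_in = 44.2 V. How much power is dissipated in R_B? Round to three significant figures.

P ≈ 8.97 mW

ΣR = 28.00 kΩ → I = 44.2/28.00 = 1.579 mA.
P = I²R = 2.492 × 3.60 = 8.971 mW.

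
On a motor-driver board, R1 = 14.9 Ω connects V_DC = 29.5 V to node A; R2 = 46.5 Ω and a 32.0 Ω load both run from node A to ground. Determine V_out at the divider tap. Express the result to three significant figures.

V_out ≈ 16.5 V

R2 ‖ R_L = (46.5 × 32.0)/(46.5 + 32.0) = 18.96 Ω.
Then V_out = V_DC · R2'/(R1 + R2') = 29.5 × 18.96/33.86 = 16.52 V.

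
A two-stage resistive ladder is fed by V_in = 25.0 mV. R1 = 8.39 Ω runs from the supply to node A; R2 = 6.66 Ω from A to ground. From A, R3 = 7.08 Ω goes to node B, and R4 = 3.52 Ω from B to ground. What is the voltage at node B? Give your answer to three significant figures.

V_B ≈ 2.72 mV

The second stage (R3 + R4 = 10.60 Ω) loads node A in parallel with R2.
R2 ‖ (R3+R4) = 4.090 Ω.
So V_A = 25.0 × 0.3277 = 8.193 mV.
Then the unloaded second divider: V_B = V_A × R4/(R3+R4) = 8.193 × 0.3321 = 2.721 mV.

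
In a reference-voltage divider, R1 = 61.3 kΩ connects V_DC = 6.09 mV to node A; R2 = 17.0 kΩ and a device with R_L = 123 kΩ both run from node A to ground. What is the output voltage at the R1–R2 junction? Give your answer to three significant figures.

V_out ≈ 1.19 mV

The load sits in parallel with R2, giving an effective lower resistance R2' = R2·R_L/(R2+R_L) = 14.94 kΩ.
Then V_out = V_DC · R2'/(R1 + R2') = 6.09 × 14.94/76.24 = 1.193 mV.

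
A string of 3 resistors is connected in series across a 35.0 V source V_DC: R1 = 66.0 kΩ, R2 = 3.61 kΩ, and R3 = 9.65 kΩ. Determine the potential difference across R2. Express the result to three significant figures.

Series total: ΣR = 66.0 + 3.61 + 9.65 = 79.26 kΩ.
By the voltage-divider rule, V = 35.0 × 3.610/79.26 = 1.594 V.

V ≈ 1.59 V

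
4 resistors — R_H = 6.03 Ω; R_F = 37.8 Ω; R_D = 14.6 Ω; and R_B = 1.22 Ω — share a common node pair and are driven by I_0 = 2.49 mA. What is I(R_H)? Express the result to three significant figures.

Total conductance ΣG = 1/6.03 + 1/37.8 + 1/14.6 + 1/1.22 = 1.080 (units of 1/Ω).
By the current-divider rule, I = I_0 · G_k/ΣG = 2.49 × 0.1535 = 0.3822 mA.

I ≈ 0.382 mA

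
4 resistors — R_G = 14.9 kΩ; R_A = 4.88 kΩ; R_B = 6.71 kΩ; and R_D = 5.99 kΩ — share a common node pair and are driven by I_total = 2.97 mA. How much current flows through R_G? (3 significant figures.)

I ≈ 0.339 mA

ΣG = 1/14.9 + 1/4.88 + 1/6.71 + 1/5.99 = 0.5880.
R_G takes the fraction G_k/ΣG = 0.06711/0.5880 = 0.1141, so I = 2.97 × 0.1141 = 0.3390 mA.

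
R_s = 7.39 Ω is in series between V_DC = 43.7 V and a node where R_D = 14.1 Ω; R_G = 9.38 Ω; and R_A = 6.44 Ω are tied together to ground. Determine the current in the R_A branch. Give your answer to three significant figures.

Equivalent of the parallel group: R_p = 3.005 Ω.
V_A by voltage divider: V_A = 43.7 × 3.005/(7.39 + 3.005) = 12.63 V.
Branch current I = V_A/R_A = 12.63/6.44 = 1.961 A.

I ≈ 1.96 A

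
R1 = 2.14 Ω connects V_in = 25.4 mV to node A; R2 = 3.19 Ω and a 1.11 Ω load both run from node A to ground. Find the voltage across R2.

The load sits in parallel with R2, giving an effective lower resistance R2' = R2·R_L/(R2+R_L) = 0.8235 Ω.
Voltage divider with the loaded lower leg: V_out = 25.4 × 0.8235/(2.14 + 0.8235) = 25.4 × 0.2779 = 7.058 mV.
(Unloaded it would be 15.2 mV; the load pulls it down.)

V_out ≈ 7.06 mV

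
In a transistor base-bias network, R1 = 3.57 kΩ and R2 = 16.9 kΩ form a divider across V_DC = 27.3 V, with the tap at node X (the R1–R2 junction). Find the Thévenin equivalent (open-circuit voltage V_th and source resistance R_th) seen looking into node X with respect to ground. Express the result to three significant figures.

V_th ≈ 22.5 V, R_th ≈ 2.95 kΩ

V_th is the unloaded tap voltage: V_DC · R2/(R1+R2) = 27.3 × 0.8256 = 22.54 V.
Looking into X with the source shorted: R_th = R1·R2/(R1+R2) = 3.570 × 16.9/20.47 = 2.947 kΩ.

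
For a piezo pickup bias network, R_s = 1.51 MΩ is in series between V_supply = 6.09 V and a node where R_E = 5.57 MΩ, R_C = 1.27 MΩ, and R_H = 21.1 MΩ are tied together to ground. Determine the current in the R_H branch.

I ≈ 0.114 µA

Equivalent of the parallel group: R_p = 0.9859 MΩ.
V_A by voltage divider: V_A = 6.09 × 0.9859/(1.51 + 0.9859) = 2.406 V.
I(R_H) = V_A / R_H = 2.406/21.1 = 0.1140 µA.
(Check via current divider: I_total = 2.440 µA; share G_k/ΣG = 0.04672 → same result.)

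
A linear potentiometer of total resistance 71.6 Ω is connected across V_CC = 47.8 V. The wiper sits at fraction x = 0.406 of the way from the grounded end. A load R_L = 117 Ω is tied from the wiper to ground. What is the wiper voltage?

Lower segment x·R_p = 29.07 Ω; upper segment (1−x)·R_p = 42.53 Ω.
R_L loads the lower segment: effective lower R = 23.28 Ω.
Then V_out = V_CC · 23.28/(42.53 + 23.28) = 16.91 V.

V_out ≈ 16.9 V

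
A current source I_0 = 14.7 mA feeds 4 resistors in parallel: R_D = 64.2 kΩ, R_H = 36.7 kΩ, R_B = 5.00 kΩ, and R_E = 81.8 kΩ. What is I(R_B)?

I ≈ 11.5 mA

Total conductance ΣG = 1/64.2 + 1/36.7 + 1/5.00 + 1/81.8 = 0.2550 (units of 1/kΩ).
R_B takes the fraction G_k/ΣG = 0.2000/0.2550 = 0.7842, so I = 14.7 × 0.7842 = 11.53 mA.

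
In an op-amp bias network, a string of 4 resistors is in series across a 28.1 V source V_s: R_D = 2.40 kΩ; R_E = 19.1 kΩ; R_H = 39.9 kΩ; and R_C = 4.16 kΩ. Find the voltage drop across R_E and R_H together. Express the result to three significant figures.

Total series resistance ΣR = 2.40 + 19.1 + 39.9 + 4.16 = 65.56 kΩ.
R_{R_E..R_H} = 19.1 + 39.9 = 59.00 kΩ.
By the voltage-divider rule, V = 28.1 × 59.00/65.56 = 25.29 V.

V ≈ 25.3 V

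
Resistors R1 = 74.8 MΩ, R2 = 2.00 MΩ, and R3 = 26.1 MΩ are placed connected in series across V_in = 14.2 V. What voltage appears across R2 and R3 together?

ΣR = 74.8 + 2.00 + 26.1 = 102.9 MΩ.
R_{R2..R3} = 2.00 + 26.1 = 28.10 MΩ.
Voltage divider: V = V_in · (28.10 / 102.9) = 14.2 × 0.2731 = 3.878 V.

V ≈ 3.88 V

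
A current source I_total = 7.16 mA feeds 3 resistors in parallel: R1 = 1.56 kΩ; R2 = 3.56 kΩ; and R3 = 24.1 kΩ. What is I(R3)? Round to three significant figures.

I ≈ 0.308 mA

ΣG = 1/1.56 + 1/3.56 + 1/24.1 = 0.9634.
Current divider: I(R3) = I_total · G_k/ΣG = 7.16 × (0.04149/0.9634) = 7.16 × 0.04307 = 0.3084 mA.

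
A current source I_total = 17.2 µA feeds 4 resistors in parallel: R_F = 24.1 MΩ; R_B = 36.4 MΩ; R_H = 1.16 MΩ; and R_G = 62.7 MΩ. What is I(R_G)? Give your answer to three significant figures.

I ≈ 0.290 µA

ΣG = 1/24.1 + 1/36.4 + 1/1.16 + 1/62.7 = 0.9470.
R_G takes the fraction G_k/ΣG = 0.01595/0.9470 = 0.01684, so I = 17.2 × 0.01684 = 0.2897 µA.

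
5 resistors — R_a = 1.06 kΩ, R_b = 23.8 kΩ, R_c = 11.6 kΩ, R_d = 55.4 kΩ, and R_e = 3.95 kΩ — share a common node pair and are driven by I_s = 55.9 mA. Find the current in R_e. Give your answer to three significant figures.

Total conductance ΣG = 1/1.06 + 1/23.8 + 1/11.6 + 1/55.4 + 1/3.95 = 1.343 (units of 1/kΩ).
Current divider: I(R_e) = I_s · G_k/ΣG = 55.9 × (0.2532/1.343) = 55.9 × 0.1885 = 10.54 mA.

I ≈ 10.5 mA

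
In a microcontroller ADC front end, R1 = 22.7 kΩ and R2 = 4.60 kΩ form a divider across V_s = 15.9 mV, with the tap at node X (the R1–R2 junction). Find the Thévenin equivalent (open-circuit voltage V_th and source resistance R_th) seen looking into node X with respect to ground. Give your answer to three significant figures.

V_th is the unloaded tap voltage: V_s · R2/(R1+R2) = 15.9 × 0.1685 = 2.679 mV.
Zeroing V_s shorts the top of R1 to ground, so R_th = R1 ‖ R2 = 3.825 kΩ.

V_th ≈ 2.68 mV, R_th ≈ 3.82 kΩ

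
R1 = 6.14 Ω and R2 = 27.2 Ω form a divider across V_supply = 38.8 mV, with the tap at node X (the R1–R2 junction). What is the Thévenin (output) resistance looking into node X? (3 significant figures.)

R_th ≈ 5.01 Ω

Zeroing V_supply shorts the top of R1 to ground, so R_th = R1 ‖ R2 = 5.009 Ω.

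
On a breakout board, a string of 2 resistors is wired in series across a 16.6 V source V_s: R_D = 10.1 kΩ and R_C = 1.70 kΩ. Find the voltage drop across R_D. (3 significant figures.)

ΣR = 10.1 + 1.70 = 11.80 kΩ.
Voltage divider: V = V_s · (10.10 / 11.80) = 16.6 × 0.8559 = 14.21 V.

V ≈ 14.2 V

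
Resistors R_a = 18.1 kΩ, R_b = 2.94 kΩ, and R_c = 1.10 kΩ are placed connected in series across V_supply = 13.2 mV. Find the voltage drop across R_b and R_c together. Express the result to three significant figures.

Series total: ΣR = 18.1 + 2.94 + 1.10 = 22.14 kΩ.
R_{R_b..R_c} = 2.94 + 1.10 = 4.040 kΩ.
V = V_supply · R/ΣR = 13.2 × 0.1825 = 2.409 mV.

V ≈ 2.41 mV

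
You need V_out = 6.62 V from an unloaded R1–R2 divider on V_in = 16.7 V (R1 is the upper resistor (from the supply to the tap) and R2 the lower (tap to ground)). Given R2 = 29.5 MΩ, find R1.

The divider ratio is R2/(R1+R2) = 6.62/16.7 = 0.3964.
So R1 = R2 · (V_in/V_out − 1) = 29.5 × (16.7/6.62 − 1) = 29.5 × 1.523 = 44.92 MΩ.

R1 ≈ 44.9 MΩ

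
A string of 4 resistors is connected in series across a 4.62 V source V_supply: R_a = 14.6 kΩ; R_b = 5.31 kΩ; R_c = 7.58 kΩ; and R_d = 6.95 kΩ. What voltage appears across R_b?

ΣR = 14.6 + 5.31 + 7.58 + 6.95 = 34.44 kΩ.
By the voltage-divider rule, V = 4.62 × 5.310/34.44 = 0.7123 V.

V ≈ 0.712 V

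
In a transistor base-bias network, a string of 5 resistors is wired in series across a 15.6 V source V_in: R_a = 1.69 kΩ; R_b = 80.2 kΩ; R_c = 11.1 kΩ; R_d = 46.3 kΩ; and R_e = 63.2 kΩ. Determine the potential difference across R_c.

V ≈ 0.855 V

Total series resistance ΣR = 1.69 + 80.2 + 11.1 + 46.3 + 63.2 = 202.5 kΩ.
Voltage divider: V = V_in · (11.10 / 202.5) = 15.6 × 0.05482 = 0.8552 V.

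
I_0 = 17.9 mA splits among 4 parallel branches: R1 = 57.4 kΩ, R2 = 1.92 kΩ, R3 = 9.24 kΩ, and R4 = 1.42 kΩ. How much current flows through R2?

ΣG = 1/57.4 + 1/1.92 + 1/9.24 + 1/1.42 = 1.351.
By the current-divider rule, I = I_0 · G_k/ΣG = 17.9 × 0.3856 = 6.902 mA.

I ≈ 6.90 mA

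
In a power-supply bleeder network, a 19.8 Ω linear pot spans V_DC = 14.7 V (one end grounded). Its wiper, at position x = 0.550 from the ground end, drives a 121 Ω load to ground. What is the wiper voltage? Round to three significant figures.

Lower segment x·R_p = 10.89 Ω; upper segment (1−x)·R_p = 8.910 Ω.
(x·R_p) ‖ R_L = 9.991 Ω.
Loaded-divider output: V_out = 14.7 × 0.5286 = 7.770 V.
(Unloaded: V_out = x·V_DC = 8.09 V.)

V_out ≈ 7.77 V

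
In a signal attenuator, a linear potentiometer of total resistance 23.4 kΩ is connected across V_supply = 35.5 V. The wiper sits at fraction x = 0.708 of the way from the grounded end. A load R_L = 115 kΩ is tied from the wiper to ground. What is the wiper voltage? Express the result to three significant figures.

V_out ≈ 24.1 V

The pot divides into 6.833 kΩ above the wiper and 16.57 kΩ below.
R_L loads the lower segment: effective lower R = 14.48 kΩ.
Then V_out = V_supply · 14.48/(6.833 + 14.48) = 24.12 V.
(Unloaded: V_out = x·V_supply = 25.1 V.)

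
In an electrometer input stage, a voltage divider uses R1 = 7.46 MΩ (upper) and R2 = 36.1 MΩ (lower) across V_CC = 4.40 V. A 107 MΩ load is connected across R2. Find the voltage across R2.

V_out ≈ 3.45 V

R2 ‖ R_L = (36.1 × 107)/(36.1 + 107) = 26.99 MΩ.
Then V_out = V_CC · R2'/(R1 + R2') = 4.40 × 26.99/34.45 = 3.447 V.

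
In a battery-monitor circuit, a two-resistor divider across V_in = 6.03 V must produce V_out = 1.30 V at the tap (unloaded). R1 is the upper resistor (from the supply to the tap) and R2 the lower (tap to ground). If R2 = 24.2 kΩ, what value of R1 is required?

The divider ratio is R2/(R1+R2) = 1.30/6.03 = 0.2156.
So R1 = R2 · (V_in/V_out − 1) = 24.2 × (6.03/1.30 − 1) = 24.2 × 3.638 = 88.05 kΩ.

R1 ≈ 88.1 kΩ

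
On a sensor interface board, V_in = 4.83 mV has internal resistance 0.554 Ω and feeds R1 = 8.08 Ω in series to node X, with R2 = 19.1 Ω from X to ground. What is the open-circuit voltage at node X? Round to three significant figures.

V_th ≈ 3.33 mV

R1' = 0.554 + 8.08 = 8.634 Ω (source resistance + R1).
Open-circuit (no load on X): V_th = V_in · R2/(R1' + R2) = 4.83 × 19.1/(8.634 + 19.1) = 3.326 mV.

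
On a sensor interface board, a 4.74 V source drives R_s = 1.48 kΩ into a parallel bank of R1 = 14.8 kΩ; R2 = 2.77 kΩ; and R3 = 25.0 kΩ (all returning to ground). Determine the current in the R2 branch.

I ≈ 1.01 mA

Combine the parallel branches: R_p = (1/14.8 + 1/2.77 + 1/25.0)⁻¹ = 2.134 kΩ.
Node voltage V_A = V_DC · R_p/(R_s + R_p) = 4.74 × 0.5905 = 2.799 V.
Branch current I = V_A/R2 = 2.799/2.77 = 1.010 mA.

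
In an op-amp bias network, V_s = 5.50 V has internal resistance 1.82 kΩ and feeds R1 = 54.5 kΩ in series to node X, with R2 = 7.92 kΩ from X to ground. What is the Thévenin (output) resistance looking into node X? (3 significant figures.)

R_th ≈ 6.94 kΩ

R1' = 1.82 + 54.5 = 56.32 kΩ (source resistance + R1).
Looking into X with the source shorted: R_th = R1'·R2/(R1'+R2) = 56.32 × 7.92/64.24 = 6.944 kΩ.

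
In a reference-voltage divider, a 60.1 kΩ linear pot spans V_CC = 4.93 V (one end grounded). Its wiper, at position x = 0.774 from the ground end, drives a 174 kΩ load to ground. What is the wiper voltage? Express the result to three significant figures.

The pot divides into 13.58 kΩ above the wiper and 46.52 kΩ below.
(x·R_p) ‖ R_L = 36.70 kΩ.
Loaded-divider output: V_out = 4.93 × 0.7299 = 3.598 V.
(Unloaded: V_out = x·V_CC = 3.82 V.)

V_out ≈ 3.60 V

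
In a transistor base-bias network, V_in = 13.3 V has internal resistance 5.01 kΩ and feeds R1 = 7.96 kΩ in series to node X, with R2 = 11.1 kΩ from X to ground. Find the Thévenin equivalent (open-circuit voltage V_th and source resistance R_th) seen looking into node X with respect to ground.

V_th ≈ 6.13 V, R_th ≈ 5.98 kΩ

R1' = 5.01 + 7.96 = 12.97 kΩ (source resistance + R1).
With X open, the divider is unloaded: V_th = 13.3 × 11.1/24.07 = 6.133 V.
Looking into X with the source shorted: R_th = R1'·R2/(R1'+R2) = 12.97 × 11.1/24.07 = 5.981 kΩ.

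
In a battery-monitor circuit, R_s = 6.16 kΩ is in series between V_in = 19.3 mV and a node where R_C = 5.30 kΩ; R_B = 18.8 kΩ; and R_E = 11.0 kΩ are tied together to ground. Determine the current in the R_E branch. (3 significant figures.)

Equivalent of the parallel group: R_p = 3.005 kΩ.
V_A by voltage divider: V_A = 19.3 × 3.005/(6.16 + 3.005) = 6.328 mV.
Branch current I = V_A/R_E = 6.328/11.0 = 0.5753 µA.

I ≈ 0.575 µA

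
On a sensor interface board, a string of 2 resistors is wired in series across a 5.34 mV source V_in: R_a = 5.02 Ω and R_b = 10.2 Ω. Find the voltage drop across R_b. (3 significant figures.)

Series total: ΣR = 5.02 + 10.2 = 15.22 Ω.
V = V_in · R/ΣR = 5.34 × 0.6702 = 3.579 mV.

V ≈ 3.58 mV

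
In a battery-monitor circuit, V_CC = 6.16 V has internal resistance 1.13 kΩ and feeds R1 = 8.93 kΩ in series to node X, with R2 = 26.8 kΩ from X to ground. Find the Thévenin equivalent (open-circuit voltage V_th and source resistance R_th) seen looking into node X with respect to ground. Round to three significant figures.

R1' = 1.13 + 8.93 = 10.06 kΩ (source resistance + R1).
V_th is the unloaded tap voltage: V_CC · R2/(R1'+R2) = 6.16 × 0.7271 = 4.479 V.
Looking into X with the source shorted: R_th = R1'·R2/(R1'+R2) = 10.06 × 26.8/36.86 = 7.314 kΩ.

V_th ≈ 4.48 V, R_th ≈ 7.31 kΩ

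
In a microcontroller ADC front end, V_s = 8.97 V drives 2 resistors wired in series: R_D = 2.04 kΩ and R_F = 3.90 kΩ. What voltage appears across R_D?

V ≈ 3.08 V

Series total: ΣR = 2.04 + 3.90 = 5.940 kΩ.
By the voltage-divider rule, V = 8.97 × 2.040/5.940 = 3.081 V.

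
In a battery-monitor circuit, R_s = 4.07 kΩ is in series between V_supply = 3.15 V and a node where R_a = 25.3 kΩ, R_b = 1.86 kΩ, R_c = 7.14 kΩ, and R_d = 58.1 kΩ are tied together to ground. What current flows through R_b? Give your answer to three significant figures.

Parallel bank: R_p = 1/(1/25.3 + 1/1.86 + 1/7.14 + 1/58.1) = 1.362 kΩ.
V_A by voltage divider: V_A = 3.15 × 1.362/(4.07 + 1.362) = 0.7896 V.
Branch current I = V_A/R_b = 0.7896/1.86 = 0.4245 mA.
(Check via current divider: I_total = 0.5799 mA; share G_k/ΣG = 0.7320 → same result.)

I ≈ 0.425 mA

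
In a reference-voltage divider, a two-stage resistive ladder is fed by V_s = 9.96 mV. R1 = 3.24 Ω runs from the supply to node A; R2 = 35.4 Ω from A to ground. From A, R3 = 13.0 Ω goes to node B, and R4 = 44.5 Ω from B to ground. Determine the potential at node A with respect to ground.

The second stage (R3 + R4 = 57.50 Ω) loads node A in parallel with R2.
R2 ‖ (R3+R4) = 21.91 Ω.
So V_A = 9.96 × 0.8712 = 8.677 mV.

V_A ≈ 8.68 mV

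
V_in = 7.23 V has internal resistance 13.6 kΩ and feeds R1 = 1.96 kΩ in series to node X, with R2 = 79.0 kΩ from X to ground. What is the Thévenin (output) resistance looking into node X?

R_th ≈ 13.0 kΩ

R1' = 13.6 + 1.96 = 15.56 kΩ (source resistance + R1).
Looking into X with the source shorted: R_th = R1'·R2/(R1'+R2) = 15.56 × 79.0/94.56 = 13.00 kΩ.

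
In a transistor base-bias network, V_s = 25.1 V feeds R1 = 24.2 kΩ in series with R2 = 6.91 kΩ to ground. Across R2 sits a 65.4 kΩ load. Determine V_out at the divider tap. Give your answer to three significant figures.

V_out ≈ 5.15 V

The load sits in parallel with R2, giving an effective lower resistance R2' = R2·R_L/(R2+R_L) = 6.250 kΩ.
Voltage divider with the loaded lower leg: V_out = 25.1 × 6.250/(24.2 + 6.250) = 25.1 × 0.2052 = 5.152 V.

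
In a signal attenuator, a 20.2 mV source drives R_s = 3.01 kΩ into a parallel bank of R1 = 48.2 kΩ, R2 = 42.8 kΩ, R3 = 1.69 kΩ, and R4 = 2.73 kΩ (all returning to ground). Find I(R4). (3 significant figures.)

I ≈ 1.84 µA

Parallel bank: R_p = 1/(1/48.2 + 1/42.8 + 1/1.69 + 1/2.73) = 0.9979 kΩ.
V_A = 20.2 × 0.9979/4.008 = 5.029 mV.
I(R4) = V_A / R4 = 5.029/2.73 = 1.842 µA.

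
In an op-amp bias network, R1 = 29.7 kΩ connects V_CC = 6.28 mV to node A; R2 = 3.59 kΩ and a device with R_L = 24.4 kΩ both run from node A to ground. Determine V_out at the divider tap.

The load sits in parallel with R2, giving an effective lower resistance R2' = R2·R_L/(R2+R_L) = 3.130 kΩ.
Then V_out = V_CC · R2'/(R1 + R2') = 6.28 × 3.130/32.83 = 0.5987 mV.
(Unloaded it would be 0.677 mV; the load pulls it down.)

V_out ≈ 0.599 mV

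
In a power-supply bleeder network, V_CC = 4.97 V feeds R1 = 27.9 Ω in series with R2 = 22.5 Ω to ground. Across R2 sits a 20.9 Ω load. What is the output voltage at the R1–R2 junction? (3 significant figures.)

The load sits in parallel with R2, giving an effective lower resistance R2' = R2·R_L/(R2+R_L) = 10.84 Ω.
Now apply the divider: V_out = 4.97 × 0.2797 = 1.390 V.
(Unloaded it would be 2.22 V; the load pulls it down.)

V_out ≈ 1.39 V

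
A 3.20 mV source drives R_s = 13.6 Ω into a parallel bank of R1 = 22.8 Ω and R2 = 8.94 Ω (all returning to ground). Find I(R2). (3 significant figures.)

I ≈ 0.115 mA

Equivalent of the parallel group: R_p = 6.422 Ω.
V_A by voltage divider: V_A = 3.20 × 6.422/(13.6 + 6.422) = 1.026 mV.
Branch current I = V_A/R2 = 1.026/8.94 = 0.1148 mA.
(Equivalently: I_total = 0.1598 mA, then current-divider fraction G_k/ΣG = 0.7183.)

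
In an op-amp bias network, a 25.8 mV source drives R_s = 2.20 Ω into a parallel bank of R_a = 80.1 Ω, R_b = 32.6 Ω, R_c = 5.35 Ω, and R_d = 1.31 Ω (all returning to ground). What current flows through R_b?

Combine the parallel branches: R_p = (1/80.1 + 1/32.6 + 1/5.35 + 1/1.31)⁻¹ = 1.007 Ω.
V_A = 25.8 × 1.007/3.207 = 8.099 mV.
I(R_b) = V_A / R_b = 8.099/32.6 = 0.2484 mA.

I ≈ 0.248 mA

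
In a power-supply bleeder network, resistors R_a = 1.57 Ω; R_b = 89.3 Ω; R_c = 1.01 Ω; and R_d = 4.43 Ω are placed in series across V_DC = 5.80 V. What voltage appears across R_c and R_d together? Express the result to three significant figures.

V ≈ 0.328 V

Total series resistance ΣR = 1.57 + 89.3 + 1.01 + 4.43 = 96.31 Ω.
R_{R_c..R_d} = 1.01 + 4.43 = 5.440 Ω.
By the voltage-divider rule, V = 5.80 × 5.440/96.31 = 0.3276 V.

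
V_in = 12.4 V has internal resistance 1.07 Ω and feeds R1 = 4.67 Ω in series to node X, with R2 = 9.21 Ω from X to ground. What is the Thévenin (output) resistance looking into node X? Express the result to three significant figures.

R1' = 1.07 + 4.67 = 5.740 Ω (source resistance + R1).
With V_in suppressed (replaced by a short), R_th = R1' ‖ R2 = (5.740 × 9.21)/(5.740 + 9.21) = 3.536 Ω.

R_th ≈ 3.54 Ω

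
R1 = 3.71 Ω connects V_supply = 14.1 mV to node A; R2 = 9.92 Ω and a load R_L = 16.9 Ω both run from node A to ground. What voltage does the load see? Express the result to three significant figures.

V_out ≈ 8.85 mV

R2 ‖ R_L = (9.92 × 16.9)/(9.92 + 16.9) = 6.251 Ω.
Voltage divider with the loaded lower leg: V_out = 14.1 × 6.251/(3.71 + 6.251) = 14.1 × 0.6275 = 8.848 mV.
(Unloaded it would be 10.3 mV; the load pulls it down.)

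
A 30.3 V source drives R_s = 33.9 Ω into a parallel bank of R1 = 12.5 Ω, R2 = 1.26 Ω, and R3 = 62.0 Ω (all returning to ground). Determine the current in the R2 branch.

Parallel bank: R_p = 1/(1/12.5 + 1/1.26 + 1/62.0) = 1.124 Ω.
V_A = 30.3 × 1.124/35.02 = 0.9723 V.
I(R2) = V_A / R2 = 0.9723/1.26 = 0.7717 A.

I ≈ 0.772 A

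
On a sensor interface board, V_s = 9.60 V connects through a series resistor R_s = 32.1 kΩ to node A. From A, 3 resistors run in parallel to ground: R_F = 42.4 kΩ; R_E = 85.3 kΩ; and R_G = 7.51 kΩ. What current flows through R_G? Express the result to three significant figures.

I ≈ 0.199 mA

Combine the parallel branches: R_p = (1/42.4 + 1/85.3 + 1/7.51)⁻¹ = 5.936 kΩ.
V_A = 9.60 × 5.936/38.04 = 1.498 V.
Branch current I = V_A/R_G = 1.498/7.51 = 0.1995 mA.
(Check via current divider: I_total = 0.2524 mA; share G_k/ΣG = 0.7904 → same result.)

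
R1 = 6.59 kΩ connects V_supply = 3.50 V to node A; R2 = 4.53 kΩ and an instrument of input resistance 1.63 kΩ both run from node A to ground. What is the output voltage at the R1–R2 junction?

V_out ≈ 0.539 V

R2 ‖ R_L = (4.53 × 1.63)/(4.53 + 1.63) = 1.199 kΩ.
Voltage divider with the loaded lower leg: V_out = 3.50 × 1.199/(6.59 + 1.199) = 3.50 × 0.1539 = 0.5387 V.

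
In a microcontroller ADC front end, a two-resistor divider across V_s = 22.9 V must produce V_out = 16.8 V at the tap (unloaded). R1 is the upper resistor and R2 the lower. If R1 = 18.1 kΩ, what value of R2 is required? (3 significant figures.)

The divider ratio is R2/(R1+R2) = 16.8/22.9 = 0.7336.
So R2 = R1 · V_out/(V_s − V_out) = 18.1 × 16.8/(22.9 − 16.8) = 18.1 × 2.754 = 49.85 kΩ.

R2 ≈ 49.8 kΩ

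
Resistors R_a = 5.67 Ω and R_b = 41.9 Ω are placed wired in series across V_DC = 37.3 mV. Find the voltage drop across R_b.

Series total: ΣR = 5.67 + 41.9 = 47.57 Ω.
Voltage divider: V = V_DC · (41.90 / 47.57) = 37.3 × 0.8808 = 32.85 mV.

V ≈ 32.9 mV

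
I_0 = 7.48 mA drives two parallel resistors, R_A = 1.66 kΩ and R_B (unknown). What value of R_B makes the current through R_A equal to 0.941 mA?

The fraction through R_A equals R_B/(R_A+R_B).
With f = 0.1258, R_B = R_A · f/(1−f) = 1.66 × 0.1439 = 0.2389 kΩ.

R_B ≈ 0.239 kΩ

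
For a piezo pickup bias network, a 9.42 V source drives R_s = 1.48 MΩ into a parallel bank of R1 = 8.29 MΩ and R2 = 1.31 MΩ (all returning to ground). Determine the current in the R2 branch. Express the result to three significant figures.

I ≈ 3.12 µA

Combine the parallel branches: R_p = (1/8.29 + 1/1.31)⁻¹ = 1.131 MΩ.
Node voltage V_A = V_supply · R_p/(R_s + R_p) = 9.42 × 0.4332 = 4.081 V.
I(R2) = V_A / R2 = 4.081/1.31 = 3.115 µA.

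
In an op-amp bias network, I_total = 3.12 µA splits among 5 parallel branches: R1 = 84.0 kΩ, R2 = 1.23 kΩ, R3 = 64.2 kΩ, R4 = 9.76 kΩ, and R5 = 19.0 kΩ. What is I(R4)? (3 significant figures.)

I ≈ 0.321 µA

ΣG = 1/84.0 + 1/1.23 + 1/64.2 + 1/9.76 + 1/19.0 = 0.9956.
R4 takes the fraction G_k/ΣG = 0.1025/0.9956 = 0.1029, so I = 3.12 × 0.1029 = 0.3211 µA.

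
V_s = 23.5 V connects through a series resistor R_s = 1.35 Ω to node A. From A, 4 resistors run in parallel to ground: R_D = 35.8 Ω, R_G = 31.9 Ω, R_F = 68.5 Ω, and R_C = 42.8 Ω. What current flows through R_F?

Equivalent of the parallel group: R_p = 10.28 Ω.
V_A by voltage divider: V_A = 23.5 × 10.28/(1.35 + 10.28) = 20.77 V.
I(R_F) = V_A / R_F = 20.77/68.5 = 0.3033 A.

I ≈ 0.303 A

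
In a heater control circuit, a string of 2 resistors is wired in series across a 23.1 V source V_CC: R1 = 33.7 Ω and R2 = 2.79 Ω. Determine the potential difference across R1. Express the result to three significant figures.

V ≈ 21.3 V

Series total: ΣR = 33.7 + 2.79 = 36.49 Ω.
V = V_CC · R/ΣR = 23.1 × 0.9235 = 21.33 V.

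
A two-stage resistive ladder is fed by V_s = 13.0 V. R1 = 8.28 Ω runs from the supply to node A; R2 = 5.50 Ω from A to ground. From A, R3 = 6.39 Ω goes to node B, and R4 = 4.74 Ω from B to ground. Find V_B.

V_B ≈ 1.70 V

The second stage (R3 + R4 = 11.13 Ω) loads node A in parallel with R2.
R2 ‖ (R3+R4) = 3.681 Ω.
So V_A = 13.0 × 0.3078 = 4.001 V.
V_B = V_A × 0.4259 = 1.704 V.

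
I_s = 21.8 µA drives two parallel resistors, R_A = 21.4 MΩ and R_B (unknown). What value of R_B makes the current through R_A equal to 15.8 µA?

The fraction through R_A equals R_B/(R_A+R_B).
15.8/21.8 = R_B/(R_A + R_B) → R_B = R_A · (0.7248)/(1 − 0.7248) = 21.4 × 2.633 = 56.35 MΩ.

R_B ≈ 56.4 MΩ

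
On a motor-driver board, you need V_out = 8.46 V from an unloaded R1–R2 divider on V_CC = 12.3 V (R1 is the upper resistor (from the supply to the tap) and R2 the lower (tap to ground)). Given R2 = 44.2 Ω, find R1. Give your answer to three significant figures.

R1 ≈ 20.1 Ω

V_out/V_CC = R2/(R1+R2) = 0.6878.
Rearranging, R1 = R2·(1−k)/k = 44.2 × 0.4539 = 20.06 Ω.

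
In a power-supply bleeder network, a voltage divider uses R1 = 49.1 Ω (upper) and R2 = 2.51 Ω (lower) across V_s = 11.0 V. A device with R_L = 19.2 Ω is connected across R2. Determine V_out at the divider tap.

The load sits in parallel with R2, giving an effective lower resistance R2' = R2·R_L/(R2+R_L) = 2.220 Ω.
Now apply the divider: V_out = 11.0 × 0.04325 = 0.4758 V.

V_out ≈ 0.476 V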